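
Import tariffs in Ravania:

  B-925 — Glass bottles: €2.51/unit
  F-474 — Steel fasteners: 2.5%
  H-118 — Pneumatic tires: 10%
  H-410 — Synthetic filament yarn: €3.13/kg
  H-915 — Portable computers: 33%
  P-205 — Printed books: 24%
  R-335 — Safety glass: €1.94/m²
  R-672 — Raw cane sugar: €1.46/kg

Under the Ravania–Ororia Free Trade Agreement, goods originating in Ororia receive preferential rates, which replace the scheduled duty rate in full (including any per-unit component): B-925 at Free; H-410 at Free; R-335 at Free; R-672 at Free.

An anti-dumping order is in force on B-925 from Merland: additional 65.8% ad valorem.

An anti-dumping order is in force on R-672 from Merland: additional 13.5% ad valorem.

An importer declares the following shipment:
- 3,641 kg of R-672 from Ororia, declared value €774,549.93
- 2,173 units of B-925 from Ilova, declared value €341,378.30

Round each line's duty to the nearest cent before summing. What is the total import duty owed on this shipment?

€5,454.23

Line 1 (R-672, Ororia, 3,641 kg, €774,549.93):
Base rate for R-672 is €1.46/kg.
Origin Ororia qualifies under the Ravania–Ororia agreement and R-672 is covered: preferential rate Free applies instead.
The additional-duty order on R-672 targets Merland, not Ororia; it does not apply.
Duty = €774,549.93 × 0% = €0.00.
Line 2 (B-925, Ilova, 2,173 units, €341,378.30):
Base rate for B-925 is €2.51/unit.
B-925 has an FTA preferential rate, but origin Ilova is not Ororia; base rate stands.
The additional-duty order on B-925 targets Merland, not Ilova; it does not apply.
Duty = 2,173 × €2.51 = €5,454.23.
Total = €0.00 + €5,454.23 = €5,454.23.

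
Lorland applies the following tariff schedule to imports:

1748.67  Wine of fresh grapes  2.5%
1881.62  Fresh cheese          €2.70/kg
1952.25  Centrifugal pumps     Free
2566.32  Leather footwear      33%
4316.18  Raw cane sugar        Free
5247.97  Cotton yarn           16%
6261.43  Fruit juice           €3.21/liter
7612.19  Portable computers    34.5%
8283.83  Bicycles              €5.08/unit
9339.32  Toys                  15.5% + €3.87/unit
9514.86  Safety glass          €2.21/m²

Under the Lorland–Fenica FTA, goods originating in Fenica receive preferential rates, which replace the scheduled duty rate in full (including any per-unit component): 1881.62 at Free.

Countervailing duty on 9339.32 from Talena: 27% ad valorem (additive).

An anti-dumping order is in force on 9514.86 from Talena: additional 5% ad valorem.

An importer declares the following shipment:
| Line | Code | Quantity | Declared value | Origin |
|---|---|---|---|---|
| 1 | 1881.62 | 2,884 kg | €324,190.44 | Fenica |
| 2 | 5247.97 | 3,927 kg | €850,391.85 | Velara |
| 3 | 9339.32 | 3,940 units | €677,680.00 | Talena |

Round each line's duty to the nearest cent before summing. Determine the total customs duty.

Line 1 (1881.62, Fenica, 2,884 kg, €324,190.44):
Base rate for 1881.62 is €2.70/kg.
Origin Fenica qualifies under the Lorland–Fenica agreement and 1881.62 is covered: preferential rate Free applies instead.
Duty = €324,190.44 × 0% = €0.00.
Line 2 (5247.97, Velara, 3,927 kg, €850,391.85):
Base rate for 5247.97 is 16%.
Duty = €850,391.85 × 16% = €136,062.70.
Line 3 (9339.32, Talena, 3,940 units, €677,680.00):
Base rate for 9339.32 is 15.5% + €3.87/unit.
Additional duty on 9339.32 from Talena: +27%. Applied ad valorem rate: 15.5% + 27% = 42.5%.
Duty = €677,680.00 × 42.5% + 3,940 × €3.87 = €303,261.80.
Total = €0.00 + €136,062.70 + €303,261.80 = €439,324.50.

€439,324.50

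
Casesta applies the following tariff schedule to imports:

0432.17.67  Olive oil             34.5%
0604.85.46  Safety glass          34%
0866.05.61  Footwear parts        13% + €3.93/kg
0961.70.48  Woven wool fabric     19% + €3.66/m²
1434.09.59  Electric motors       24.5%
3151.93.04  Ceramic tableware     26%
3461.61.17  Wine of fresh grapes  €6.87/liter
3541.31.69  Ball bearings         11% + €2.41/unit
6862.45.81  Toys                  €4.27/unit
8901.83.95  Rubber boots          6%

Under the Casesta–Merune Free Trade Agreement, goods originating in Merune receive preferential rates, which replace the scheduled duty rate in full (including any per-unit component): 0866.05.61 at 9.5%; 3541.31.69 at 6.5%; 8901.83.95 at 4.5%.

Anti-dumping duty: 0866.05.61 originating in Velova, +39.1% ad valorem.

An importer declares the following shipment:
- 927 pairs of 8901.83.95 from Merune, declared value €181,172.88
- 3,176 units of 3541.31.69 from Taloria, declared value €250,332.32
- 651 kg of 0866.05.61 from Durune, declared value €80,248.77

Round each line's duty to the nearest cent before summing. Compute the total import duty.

€56,334.27

Line 1 (8901.83.95, Merune, 927 pairs, €181,172.88):
Base rate for 8901.83.95 is 6%.
Origin Merune qualifies under the Casesta–Merune agreement and 8901.83.95 is covered: preferential rate 4.5% applies instead.
Duty = €181,172.88 × 4.5% = €8,152.78.
Line 2 (3541.31.69, Taloria, 3,176 units, €250,332.32):
Base rate for 3541.31.69 is 11% + €2.41/unit.
3541.31.69 has an FTA preferential rate, but origin Taloria is not Merune; base rate stands.
Duty = €250,332.32 × 11% + 3,176 × €2.41 = €35,190.72.
Line 3 (0866.05.61, Durune, 651 kg, €80,248.77):
Base rate for 0866.05.61 is 13% + €3.93/kg.
0866.05.61 has an FTA preferential rate, but origin Durune is not Merune; base rate stands.
The additional-duty order on 0866.05.61 targets Velova, not Durune; it does not apply.
Duty = €80,248.77 × 13% + 651 × €3.93 = €12,990.77.
Total = €8,152.78 + €35,190.72 + €12,990.77 = €56,334.27.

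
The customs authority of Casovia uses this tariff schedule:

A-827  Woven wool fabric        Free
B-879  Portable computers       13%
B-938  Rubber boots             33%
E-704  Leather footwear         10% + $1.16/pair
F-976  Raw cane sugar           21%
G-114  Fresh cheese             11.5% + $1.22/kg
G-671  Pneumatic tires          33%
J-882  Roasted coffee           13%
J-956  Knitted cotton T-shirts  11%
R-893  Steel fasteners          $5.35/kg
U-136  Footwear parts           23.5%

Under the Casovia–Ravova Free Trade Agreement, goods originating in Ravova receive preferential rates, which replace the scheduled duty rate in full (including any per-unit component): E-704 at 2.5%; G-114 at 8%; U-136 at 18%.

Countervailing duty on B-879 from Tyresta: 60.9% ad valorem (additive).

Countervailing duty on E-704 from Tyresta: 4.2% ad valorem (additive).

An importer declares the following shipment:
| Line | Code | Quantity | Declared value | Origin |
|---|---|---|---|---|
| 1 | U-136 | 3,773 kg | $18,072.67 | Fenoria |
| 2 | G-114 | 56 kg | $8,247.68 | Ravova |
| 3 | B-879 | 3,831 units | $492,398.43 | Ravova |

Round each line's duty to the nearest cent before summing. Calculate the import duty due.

Line 1 (U-136, Fenoria, 3,773 kg, $18,072.67):
Base rate for U-136 is 23.5%.
U-136 has an FTA preferential rate, but origin Fenoria is not Ravova; base rate stands.
Duty = $18,072.67 × 23.5% = $4,247.08.
Line 2 (G-114, Ravova, 56 kg, $8,247.68):
Base rate for G-114 is 11.5% + $1.22/kg.
Origin Ravova qualifies under the Casovia–Ravova agreement and G-114 is covered: preferential rate 8% applies instead.
Duty = $8,247.68 × 8% = $659.81.
Line 3 (B-879, Ravova, 3,831 units, $492,398.43):
Base rate for B-879 is 13%.
Origin Ravova is the FTA partner but B-879 is not on the preference list; base rate stands.
The additional-duty order on B-879 targets Tyresta, not Ravova; it does not apply.
Duty = $492,398.43 × 13% = $64,011.80.
Total = $4,247.08 + $659.81 + $64,011.80 = $68,918.69.

$68,918.69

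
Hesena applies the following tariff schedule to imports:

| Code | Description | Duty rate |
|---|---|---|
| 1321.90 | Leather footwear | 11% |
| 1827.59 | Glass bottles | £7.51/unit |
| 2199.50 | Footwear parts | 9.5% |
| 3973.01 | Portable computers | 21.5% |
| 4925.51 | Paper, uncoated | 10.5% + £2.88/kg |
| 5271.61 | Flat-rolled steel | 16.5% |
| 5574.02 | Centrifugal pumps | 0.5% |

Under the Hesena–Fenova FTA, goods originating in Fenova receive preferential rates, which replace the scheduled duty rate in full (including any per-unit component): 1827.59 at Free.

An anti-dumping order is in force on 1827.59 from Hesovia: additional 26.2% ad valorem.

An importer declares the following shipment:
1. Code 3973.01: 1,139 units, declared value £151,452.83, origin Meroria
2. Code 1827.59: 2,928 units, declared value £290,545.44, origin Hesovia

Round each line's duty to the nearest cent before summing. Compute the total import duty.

Line 1 (3973.01, Meroria, 1,139 units, £151,452.83):
Base rate for 3973.01 is 21.5%.
Duty = £151,452.83 × 21.5% = £32,562.36.
Line 2 (1827.59, Hesovia, 2,928 units, £290,545.44):
Base rate for 1827.59 is £7.51/unit.
1827.59 has an FTA preferential rate, but origin Hesovia is not Fenova; base rate stands.
Additional duty on 1827.59 from Hesovia: +26.2% ad valorem. Applied ad valorem rate = 26.2%.
Duty = £290,545.44 × 26.2% + 2,928 × £7.51 = £98,112.19.
Total = £32,562.36 + £98,112.19 = £130,674.55.

£130,674.55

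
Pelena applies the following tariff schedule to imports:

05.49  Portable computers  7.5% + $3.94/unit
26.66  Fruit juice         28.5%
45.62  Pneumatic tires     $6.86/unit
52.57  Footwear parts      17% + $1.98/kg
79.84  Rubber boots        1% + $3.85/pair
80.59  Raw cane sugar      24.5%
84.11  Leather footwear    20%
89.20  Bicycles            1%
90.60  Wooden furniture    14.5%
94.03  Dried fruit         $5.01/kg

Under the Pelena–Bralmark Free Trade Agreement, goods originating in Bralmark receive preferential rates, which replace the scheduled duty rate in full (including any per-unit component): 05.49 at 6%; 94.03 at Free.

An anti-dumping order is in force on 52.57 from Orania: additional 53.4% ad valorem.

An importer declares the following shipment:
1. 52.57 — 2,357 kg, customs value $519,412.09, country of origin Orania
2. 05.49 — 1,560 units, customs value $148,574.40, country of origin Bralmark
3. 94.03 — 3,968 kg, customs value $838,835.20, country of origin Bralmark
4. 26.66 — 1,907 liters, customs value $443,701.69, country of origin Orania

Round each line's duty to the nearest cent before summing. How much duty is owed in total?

$505,702.41

Line 1 (52.57, Orania, 2,357 kg, $519,412.09):
Base rate for 52.57 is 17% + $1.98/kg.
Additional duty on 52.57 from Orania: +53.4%. Applied ad valorem rate: 17% + 53.4% = 70.4%.
Duty = $519,412.09 × 70.4% + 2,357 × $1.98 = $370,332.97.
Line 2 (05.49, Bralmark, 1,560 units, $148,574.40):
Base rate for 05.49 is 7.5% + $3.94/unit.
Origin Bralmark qualifies under the Pelena–Bralmark agreement and 05.49 is covered: preferential rate 6% applies instead.
Duty = $148,574.40 × 6% = $8,914.46.
Line 3 (94.03, Bralmark, 3,968 kg, $838,835.20):
Base rate for 94.03 is $5.01/kg.
Origin Bralmark qualifies under the Pelena–Bralmark agreement and 94.03 is covered: preferential rate Free applies instead.
Duty = $838,835.20 × 0% = $0.00.
Line 4 (26.66, Orania, 1,907 liters, $443,701.69):
Base rate for 26.66 is 28.5%.
Duty = $443,701.69 × 28.5% = $126,454.98.
Total = $370,332.97 + $8,914.46 + $0.00 + $126,454.98 = $505,702.41.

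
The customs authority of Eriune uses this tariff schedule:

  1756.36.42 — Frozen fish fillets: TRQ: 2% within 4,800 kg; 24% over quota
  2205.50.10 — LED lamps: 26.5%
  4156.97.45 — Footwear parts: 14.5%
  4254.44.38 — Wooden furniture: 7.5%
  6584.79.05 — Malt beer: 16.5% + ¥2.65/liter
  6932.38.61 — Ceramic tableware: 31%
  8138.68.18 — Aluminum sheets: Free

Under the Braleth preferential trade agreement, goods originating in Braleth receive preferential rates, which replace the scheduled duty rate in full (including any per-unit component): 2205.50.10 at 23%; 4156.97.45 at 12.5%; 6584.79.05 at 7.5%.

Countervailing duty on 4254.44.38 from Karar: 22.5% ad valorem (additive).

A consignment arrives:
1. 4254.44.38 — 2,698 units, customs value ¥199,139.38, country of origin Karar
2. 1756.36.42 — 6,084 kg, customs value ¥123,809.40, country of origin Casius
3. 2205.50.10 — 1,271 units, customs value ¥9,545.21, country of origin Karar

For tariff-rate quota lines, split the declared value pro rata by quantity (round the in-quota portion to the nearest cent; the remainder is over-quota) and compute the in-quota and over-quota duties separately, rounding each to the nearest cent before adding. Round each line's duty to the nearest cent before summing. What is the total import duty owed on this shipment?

Line 1 (4254.44.38, Karar, 2,698 units, ¥199,139.38):
Base rate for 4254.44.38 is 7.5%.
Additional duty on 4254.44.38 from Karar: +22.5%. Applied ad valorem rate: 7.5% + 22.5% = 30%.
Duty = ¥199,139.38 × 30% = ¥59,741.81.
Line 2 (1756.36.42, Casius, 6,084 kg, ¥123,809.40):
Code 1756.36.42 is under a tariff-rate quota (threshold 4,800 kg). In-quota: 4,800 kg at 2%; over-quota: 1,284 kg at 24%.
Pro-rata value split: in-quota = ¥123,809.40 × 4,800/6,084 = ¥97,680.00; over-quota = ¥123,809.40 − ¥97,680.00 = ¥26,129.40.
In-quota duty = ¥97,680.00 × 2% = ¥1,953.60. Over-quota duty = ¥26,129.40 × 24% = ¥6,271.06.
Line duty = ¥1,953.60 + ¥6,271.06 = ¥8,224.66.
Line 3 (2205.50.10, Karar, 1,271 units, ¥9,545.21):
Base rate for 2205.50.10 is 26.5%.
2205.50.10 has an FTA preferential rate, but origin Karar is not Braleth; base rate stands.
Duty = ¥9,545.21 × 26.5% = ¥2,529.48.
Total = ¥59,741.81 + ¥8,224.66 + ¥2,529.48 = ¥70,495.95.

¥70,495.95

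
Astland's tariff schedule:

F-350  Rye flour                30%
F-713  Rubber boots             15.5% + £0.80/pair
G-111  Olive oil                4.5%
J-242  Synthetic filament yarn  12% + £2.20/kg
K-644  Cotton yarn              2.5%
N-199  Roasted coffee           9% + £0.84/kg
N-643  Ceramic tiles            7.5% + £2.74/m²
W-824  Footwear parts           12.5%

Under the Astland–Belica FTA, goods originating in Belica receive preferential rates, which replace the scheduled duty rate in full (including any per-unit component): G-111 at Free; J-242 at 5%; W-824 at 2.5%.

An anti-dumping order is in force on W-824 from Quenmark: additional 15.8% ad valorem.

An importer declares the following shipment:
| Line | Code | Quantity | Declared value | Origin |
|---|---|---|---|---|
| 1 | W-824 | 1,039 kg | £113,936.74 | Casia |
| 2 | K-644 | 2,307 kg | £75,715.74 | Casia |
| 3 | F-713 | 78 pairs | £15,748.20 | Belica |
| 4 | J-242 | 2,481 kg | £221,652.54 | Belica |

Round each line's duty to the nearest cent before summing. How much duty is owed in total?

£29,720.98

Line 1 (W-824, Casia, 1,039 kg, £113,936.74):
Base rate for W-824 is 12.5%.
W-824 has an FTA preferential rate, but origin Casia is not Belica; base rate stands.
The additional-duty order on W-824 targets Quenmark, not Casia; it does not apply.
Duty = £113,936.74 × 12.5% = £14,242.09.
Line 2 (K-644, Casia, 2,307 kg, £75,715.74):
Base rate for K-644 is 2.5%.
Duty = £75,715.74 × 2.5% = £1,892.89.
Line 3 (F-713, Belica, 78 pairs, £15,748.20):
Base rate for F-713 is 15.5% + £0.80/pair.
Origin Belica is the FTA partner but F-713 is not on the preference list; base rate stands.
Duty = £15,748.20 × 15.5% + 78 × £0.80 = £2,503.37.
Line 4 (J-242, Belica, 2,481 kg, £221,652.54):
Base rate for J-242 is 12% + £2.20/kg.
Origin Belica qualifies under the Astland–Belica agreement and J-242 is covered: preferential rate 5% applies instead.
Duty = £221,652.54 × 5% = £11,082.63.
Total = £14,242.09 + £1,892.89 + £2,503.37 + £11,082.63 = £29,720.98.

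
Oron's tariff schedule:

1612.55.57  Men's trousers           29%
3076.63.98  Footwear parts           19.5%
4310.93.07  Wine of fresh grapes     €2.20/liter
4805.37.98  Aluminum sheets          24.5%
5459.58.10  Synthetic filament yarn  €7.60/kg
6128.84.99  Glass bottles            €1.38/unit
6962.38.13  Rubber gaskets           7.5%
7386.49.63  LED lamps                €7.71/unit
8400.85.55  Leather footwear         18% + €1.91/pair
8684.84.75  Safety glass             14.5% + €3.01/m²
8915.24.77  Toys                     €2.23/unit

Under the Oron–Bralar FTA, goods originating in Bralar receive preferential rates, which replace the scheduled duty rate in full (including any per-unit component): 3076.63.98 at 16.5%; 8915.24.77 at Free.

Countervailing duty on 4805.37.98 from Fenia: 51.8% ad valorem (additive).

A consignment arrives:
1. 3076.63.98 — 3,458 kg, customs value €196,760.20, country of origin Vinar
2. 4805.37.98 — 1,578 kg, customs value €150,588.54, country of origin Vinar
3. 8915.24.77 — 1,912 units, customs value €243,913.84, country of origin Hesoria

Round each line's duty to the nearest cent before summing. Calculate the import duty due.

€79,526.19

Line 1 (3076.63.98, Vinar, 3,458 kg, €196,760.20):
Base rate for 3076.63.98 is 19.5%.
3076.63.98 has an FTA preferential rate, but origin Vinar is not Bralar; base rate stands.
Duty = €196,760.20 × 19.5% = €38,368.24.
Line 2 (4805.37.98, Vinar, 1,578 kg, €150,588.54):
Base rate for 4805.37.98 is 24.5%.
The additional-duty order on 4805.37.98 targets Fenia, not Vinar; it does not apply.
Duty = €150,588.54 × 24.5% = €36,894.19.
Line 3 (8915.24.77, Hesoria, 1,912 units, €243,913.84):
Base rate for 8915.24.77 is €2.23/unit.
8915.24.77 has an FTA preferential rate, but origin Hesoria is not Bralar; base rate stands.
Duty = 1,912 × €2.23 = €4,263.76.
Total = €38,368.24 + €36,894.19 + €4,263.76 = €79,526.19.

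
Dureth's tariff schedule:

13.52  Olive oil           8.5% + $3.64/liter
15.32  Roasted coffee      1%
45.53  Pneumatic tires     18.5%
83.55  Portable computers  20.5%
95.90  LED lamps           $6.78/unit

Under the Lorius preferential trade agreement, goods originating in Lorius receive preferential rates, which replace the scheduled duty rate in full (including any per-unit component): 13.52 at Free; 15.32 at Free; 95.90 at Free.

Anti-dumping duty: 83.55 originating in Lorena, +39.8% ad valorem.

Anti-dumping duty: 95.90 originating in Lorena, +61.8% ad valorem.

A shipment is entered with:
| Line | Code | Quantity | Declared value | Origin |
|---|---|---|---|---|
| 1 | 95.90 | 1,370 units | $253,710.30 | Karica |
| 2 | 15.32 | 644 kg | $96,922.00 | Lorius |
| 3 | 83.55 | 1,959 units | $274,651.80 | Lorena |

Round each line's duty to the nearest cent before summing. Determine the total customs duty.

$174,903.64

Line 1 (95.90, Karica, 1,370 units, $253,710.30):
Base rate for 95.90 is $6.78/unit.
95.90 has an FTA preferential rate, but origin Karica is not Lorius; base rate stands.
The additional-duty order on 95.90 targets Lorena, not Karica; it does not apply.
Duty = 1,370 × $6.78 = $9,288.60.
Line 2 (15.32, Lorius, 644 kg, $96,922.00):
Base rate for 15.32 is 1%.
Origin Lorius qualifies under the Dureth–Lorius agreement and 15.32 is covered: preferential rate Free applies instead.
Duty = $96,922.00 × 0% = $0.00.
Line 3 (83.55, Lorena, 1,959 units, $274,651.80):
Base rate for 83.55 is 20.5%.
Additional duty on 83.55 from Lorena: +39.8%. Applied ad valorem rate: 20.5% + 39.8% = 60.3%.
Duty = $274,651.80 × 60.3% = $165,615.04.
Total = $9,288.60 + $0.00 + $165,615.04 = $174,903.64.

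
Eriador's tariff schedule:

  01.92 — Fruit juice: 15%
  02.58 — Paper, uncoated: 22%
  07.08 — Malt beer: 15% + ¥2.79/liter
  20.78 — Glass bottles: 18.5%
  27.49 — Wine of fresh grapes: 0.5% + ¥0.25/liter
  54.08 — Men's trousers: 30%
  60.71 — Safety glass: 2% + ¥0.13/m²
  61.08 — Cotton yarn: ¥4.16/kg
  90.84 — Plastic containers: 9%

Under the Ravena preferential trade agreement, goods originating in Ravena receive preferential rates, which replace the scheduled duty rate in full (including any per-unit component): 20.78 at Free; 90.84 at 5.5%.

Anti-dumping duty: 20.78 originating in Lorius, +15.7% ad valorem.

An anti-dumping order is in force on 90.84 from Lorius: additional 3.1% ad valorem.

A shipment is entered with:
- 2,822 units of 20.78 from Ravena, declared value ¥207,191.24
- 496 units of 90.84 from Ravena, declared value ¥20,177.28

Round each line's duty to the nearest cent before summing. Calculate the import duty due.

Line 1 (20.78, Ravena, 2,822 units, ¥207,191.24):
Base rate for 20.78 is 18.5%.
Origin Ravena qualifies under the Eriador–Ravena agreement and 20.78 is covered: preferential rate Free applies instead.
The additional-duty order on 20.78 targets Lorius, not Ravena; it does not apply.
Duty = ¥207,191.24 × 0% = ¥0.00.
Line 2 (90.84, Ravena, 496 units, ¥20,177.28):
Base rate for 90.84 is 9%.
Origin Ravena qualifies under the Eriador–Ravena agreement and 90.84 is covered: preferential rate 5.5% applies instead.
The additional-duty order on 90.84 targets Lorius, not Ravena; it does not apply.
Duty = ¥20,177.28 × 5.5% = ¥1,109.75.
Total = ¥0.00 + ¥1,109.75 = ¥1,109.75.

¥1,109.75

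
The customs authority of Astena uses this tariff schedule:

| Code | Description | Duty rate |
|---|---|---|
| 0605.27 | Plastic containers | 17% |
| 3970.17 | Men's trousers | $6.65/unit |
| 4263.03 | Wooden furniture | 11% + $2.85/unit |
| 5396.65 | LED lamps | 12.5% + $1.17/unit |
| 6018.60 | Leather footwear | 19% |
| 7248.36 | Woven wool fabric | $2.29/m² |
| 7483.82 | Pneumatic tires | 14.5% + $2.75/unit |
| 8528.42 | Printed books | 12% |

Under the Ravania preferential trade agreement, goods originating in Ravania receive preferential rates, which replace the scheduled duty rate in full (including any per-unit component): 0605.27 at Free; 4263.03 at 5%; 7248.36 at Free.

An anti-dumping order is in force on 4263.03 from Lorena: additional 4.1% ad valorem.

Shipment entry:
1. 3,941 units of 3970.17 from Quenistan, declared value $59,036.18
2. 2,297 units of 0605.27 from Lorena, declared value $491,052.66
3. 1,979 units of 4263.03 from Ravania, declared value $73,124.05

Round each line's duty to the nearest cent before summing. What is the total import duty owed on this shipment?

Line 1 (3970.17, Quenistan, 3,941 units, $59,036.18):
Base rate for 3970.17 is $6.65/unit.
Duty = 3,941 × $6.65 = $26,207.65.
Line 2 (0605.27, Lorena, 2,297 units, $491,052.66):
Base rate for 0605.27 is 17%.
0605.27 has an FTA preferential rate, but origin Lorena is not Ravania; base rate stands.
Duty = $491,052.66 × 17% = $83,478.95.
Line 3 (4263.03, Ravania, 1,979 units, $73,124.05):
Base rate for 4263.03 is 11% + $2.85/unit.
Origin Ravania qualifies under the Astena–Ravania agreement and 4263.03 is covered: preferential rate 5% applies instead.
The additional-duty order on 4263.03 targets Lorena, not Ravania; it does not apply.
Duty = $73,124.05 × 5% = $3,656.20.
Total = $26,207.65 + $83,478.95 + $3,656.20 = $113,342.80.

$113,342.80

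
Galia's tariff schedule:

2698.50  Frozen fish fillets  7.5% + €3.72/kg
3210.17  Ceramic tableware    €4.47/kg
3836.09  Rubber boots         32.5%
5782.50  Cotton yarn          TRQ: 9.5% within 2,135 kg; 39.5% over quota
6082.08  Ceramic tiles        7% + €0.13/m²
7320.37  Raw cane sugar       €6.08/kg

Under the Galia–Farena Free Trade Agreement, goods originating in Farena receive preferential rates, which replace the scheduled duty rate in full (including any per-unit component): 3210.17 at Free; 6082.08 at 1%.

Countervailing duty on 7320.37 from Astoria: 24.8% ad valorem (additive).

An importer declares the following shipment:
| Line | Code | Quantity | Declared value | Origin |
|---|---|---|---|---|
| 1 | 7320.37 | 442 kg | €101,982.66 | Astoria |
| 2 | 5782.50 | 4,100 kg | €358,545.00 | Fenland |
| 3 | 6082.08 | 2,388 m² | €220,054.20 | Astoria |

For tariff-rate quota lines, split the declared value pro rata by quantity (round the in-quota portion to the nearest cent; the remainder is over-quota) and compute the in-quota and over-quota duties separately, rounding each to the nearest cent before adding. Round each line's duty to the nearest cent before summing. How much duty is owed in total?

Line 1 (7320.37, Astoria, 442 kg, €101,982.66):
Base rate for 7320.37 is €6.08/kg.
Additional duty on 7320.37 from Astoria: +24.8% ad valorem. Applied ad valorem rate = 24.8%.
Duty = €101,982.66 × 24.8% + 442 × €6.08 = €27,979.06.
Line 2 (5782.50, Fenland, 4,100 kg, €358,545.00):
Code 5782.50 is under a tariff-rate quota (threshold 2,135 kg). In-quota: 2,135 kg at 9.5%; over-quota: 1,965 kg at 39.5%.
Pro-rata value split: in-quota = €358,545.00 × 2,135/4,100 = €186,705.75; over-quota = €358,545.00 − €186,705.75 = €171,839.25.
In-quota duty = €186,705.75 × 9.5% = €17,737.05. Over-quota duty = €171,839.25 × 39.5% = €67,876.50.
Line duty = €17,737.05 + €67,876.50 = €85,613.55.
Line 3 (6082.08, Astoria, 2,388 m², €220,054.20):
Base rate for 6082.08 is 7% + €0.13/m².
6082.08 has an FTA preferential rate, but origin Astoria is not Farena; base rate stands.
Duty = €220,054.20 × 7% + 2,388 × €0.13 = €15,714.23.
Total = €27,979.06 + €85,613.55 + €15,714.23 = €129,306.84.

€129,306.84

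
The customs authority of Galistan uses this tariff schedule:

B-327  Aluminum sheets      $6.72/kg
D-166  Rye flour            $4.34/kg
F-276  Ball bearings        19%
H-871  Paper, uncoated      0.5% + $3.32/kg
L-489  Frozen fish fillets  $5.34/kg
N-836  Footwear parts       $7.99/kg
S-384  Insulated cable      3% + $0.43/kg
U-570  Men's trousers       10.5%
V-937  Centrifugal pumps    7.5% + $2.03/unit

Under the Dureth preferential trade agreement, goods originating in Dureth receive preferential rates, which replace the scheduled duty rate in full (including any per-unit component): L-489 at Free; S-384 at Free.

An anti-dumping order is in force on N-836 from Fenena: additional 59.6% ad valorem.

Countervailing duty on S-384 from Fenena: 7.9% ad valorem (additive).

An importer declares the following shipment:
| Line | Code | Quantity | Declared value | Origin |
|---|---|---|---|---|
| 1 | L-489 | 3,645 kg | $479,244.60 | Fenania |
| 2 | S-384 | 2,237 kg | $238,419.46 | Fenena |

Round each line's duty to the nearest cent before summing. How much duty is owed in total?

Line 1 (L-489, Fenania, 3,645 kg, $479,244.60):
Base rate for L-489 is $5.34/kg.
L-489 has an FTA preferential rate, but origin Fenania is not Dureth; base rate stands.
Duty = 3,645 × $5.34 = $19,464.30.
Line 2 (S-384, Fenena, 2,237 kg, $238,419.46):
Base rate for S-384 is 3% + $0.43/kg.
S-384 has an FTA preferential rate, but origin Fenena is not Dureth; base rate stands.
Additional duty on S-384 from Fenena: +7.9%. Applied ad valorem rate: 3% + 7.9% = 10.9%.
Duty = $238,419.46 × 10.9% + 2,237 × $0.43 = $26,949.63.
Total = $19,464.30 + $26,949.63 = $46,413.93.

$46,413.93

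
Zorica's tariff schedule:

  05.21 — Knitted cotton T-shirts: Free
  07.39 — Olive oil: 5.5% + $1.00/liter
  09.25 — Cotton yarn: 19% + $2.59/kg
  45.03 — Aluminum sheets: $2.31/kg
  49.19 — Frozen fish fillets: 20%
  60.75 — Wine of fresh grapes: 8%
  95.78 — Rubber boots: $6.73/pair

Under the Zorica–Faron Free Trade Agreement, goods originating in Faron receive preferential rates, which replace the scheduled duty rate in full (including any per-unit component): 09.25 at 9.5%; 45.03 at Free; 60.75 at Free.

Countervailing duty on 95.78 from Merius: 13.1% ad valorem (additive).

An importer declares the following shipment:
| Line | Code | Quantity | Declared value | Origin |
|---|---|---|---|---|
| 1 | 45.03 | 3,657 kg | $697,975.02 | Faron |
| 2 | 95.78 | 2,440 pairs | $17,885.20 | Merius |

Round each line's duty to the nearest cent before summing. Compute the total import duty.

Line 1 (45.03, Faron, 3,657 kg, $697,975.02):
Base rate for 45.03 is $2.31/kg.
Origin Faron qualifies under the Zorica–Faron agreement and 45.03 is covered: preferential rate Free applies instead.
Duty = $697,975.02 × 0% = $0.00.
Line 2 (95.78, Merius, 2,440 pairs, $17,885.20):
Base rate for 95.78 is $6.73/pair.
Additional duty on 95.78 from Merius: +13.1% ad valorem. Applied ad valorem rate = 13.1%.
Duty = $17,885.20 × 13.1% + 2,440 × $6.73 = $18,764.16.
Total = $0.00 + $18,764.16 = $18,764.16.

$18,764.16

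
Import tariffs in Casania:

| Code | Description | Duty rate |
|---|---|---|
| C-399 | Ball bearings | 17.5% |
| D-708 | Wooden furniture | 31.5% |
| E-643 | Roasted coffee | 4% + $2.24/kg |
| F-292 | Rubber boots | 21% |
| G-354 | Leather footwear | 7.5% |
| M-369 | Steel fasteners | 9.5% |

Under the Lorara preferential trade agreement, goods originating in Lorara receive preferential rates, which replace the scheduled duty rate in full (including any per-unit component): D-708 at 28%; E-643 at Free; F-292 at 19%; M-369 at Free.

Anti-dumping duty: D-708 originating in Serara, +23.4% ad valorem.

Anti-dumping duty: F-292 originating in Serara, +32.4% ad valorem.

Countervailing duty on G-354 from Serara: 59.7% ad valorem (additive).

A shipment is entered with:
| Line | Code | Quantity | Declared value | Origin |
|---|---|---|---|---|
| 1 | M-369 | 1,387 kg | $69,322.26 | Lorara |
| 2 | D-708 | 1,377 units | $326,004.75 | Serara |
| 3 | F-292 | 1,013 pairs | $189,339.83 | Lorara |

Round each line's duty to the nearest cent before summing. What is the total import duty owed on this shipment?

Line 1 (M-369, Lorara, 1,387 kg, $69,322.26):
Base rate for M-369 is 9.5%.
Origin Lorara qualifies under the Casania–Lorara agreement and M-369 is covered: preferential rate Free applies instead.
Duty = $69,322.26 × 0% = $0.00.
Line 2 (D-708, Serara, 1,377 units, $326,004.75):
Base rate for D-708 is 31.5%.
D-708 has an FTA preferential rate, but origin Serara is not Lorara; base rate stands.
Additional duty on D-708 from Serara: +23.4%. Applied ad valorem rate: 31.5% + 23.4% = 54.9%.
Duty = $326,004.75 × 54.9% = $178,976.61.
Line 3 (F-292, Lorara, 1,013 pairs, $189,339.83):
Base rate for F-292 is 21%.
Origin Lorara qualifies under the Casania–Lorara agreement and F-292 is covered: preferential rate 19% applies instead.
The additional-duty order on F-292 targets Serara, not Lorara; it does not apply.
Duty = $189,339.83 × 19% = $35,974.57.
Total = $0.00 + $178,976.61 + $35,974.57 = $214,951.18.

$214,951.18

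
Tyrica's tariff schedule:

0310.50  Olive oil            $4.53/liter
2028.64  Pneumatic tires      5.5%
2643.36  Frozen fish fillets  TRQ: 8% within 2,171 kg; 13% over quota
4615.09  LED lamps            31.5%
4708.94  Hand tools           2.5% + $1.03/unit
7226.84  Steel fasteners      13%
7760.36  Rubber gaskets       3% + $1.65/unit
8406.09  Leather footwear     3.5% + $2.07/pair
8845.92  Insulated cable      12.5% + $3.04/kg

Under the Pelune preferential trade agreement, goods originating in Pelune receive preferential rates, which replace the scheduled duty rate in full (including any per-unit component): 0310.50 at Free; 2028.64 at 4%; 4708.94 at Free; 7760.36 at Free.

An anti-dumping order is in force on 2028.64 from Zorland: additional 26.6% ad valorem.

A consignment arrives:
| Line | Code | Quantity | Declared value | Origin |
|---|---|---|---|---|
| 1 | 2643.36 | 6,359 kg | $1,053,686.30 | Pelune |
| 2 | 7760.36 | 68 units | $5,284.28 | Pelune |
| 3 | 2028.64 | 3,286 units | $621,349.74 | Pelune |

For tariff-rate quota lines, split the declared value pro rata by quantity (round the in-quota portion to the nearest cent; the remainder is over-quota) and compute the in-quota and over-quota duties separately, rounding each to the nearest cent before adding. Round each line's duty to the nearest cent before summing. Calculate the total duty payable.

Line 1 (2643.36, Pelune, 6,359 kg, $1,053,686.30):
Code 2643.36 is under a tariff-rate quota (threshold 2,171 kg). In-quota: 2,171 kg at 8%; over-quota: 4,188 kg at 13%.
Pro-rata value split: in-quota = $1,053,686.30 × 2,171/6,359 = $359,734.70; over-quota = $1,053,686.30 − $359,734.70 = $693,951.60.
In-quota duty = $359,734.70 × 8% = $28,778.78. Over-quota duty = $693,951.60 × 13% = $90,213.71.
Line duty = $28,778.78 + $90,213.71 = $118,992.49.
Line 2 (7760.36, Pelune, 68 units, $5,284.28):
Base rate for 7760.36 is 3% + $1.65/unit.
Origin Pelune qualifies under the Tyrica–Pelune agreement and 7760.36 is covered: preferential rate Free applies instead.
Duty = $5,284.28 × 0% = $0.00.
Line 3 (2028.64, Pelune, 3,286 units, $621,349.74):
Base rate for 2028.64 is 5.5%.
Origin Pelune qualifies under the Tyrica–Pelune agreement and 2028.64 is covered: preferential rate 4% applies instead.
The additional-duty order on 2028.64 targets Zorland, not Pelune; it does not apply.
Duty = $621,349.74 × 4% = $24,853.99.
Total = $118,992.49 + $0.00 + $24,853.99 = $143,846.48.

$143,846.48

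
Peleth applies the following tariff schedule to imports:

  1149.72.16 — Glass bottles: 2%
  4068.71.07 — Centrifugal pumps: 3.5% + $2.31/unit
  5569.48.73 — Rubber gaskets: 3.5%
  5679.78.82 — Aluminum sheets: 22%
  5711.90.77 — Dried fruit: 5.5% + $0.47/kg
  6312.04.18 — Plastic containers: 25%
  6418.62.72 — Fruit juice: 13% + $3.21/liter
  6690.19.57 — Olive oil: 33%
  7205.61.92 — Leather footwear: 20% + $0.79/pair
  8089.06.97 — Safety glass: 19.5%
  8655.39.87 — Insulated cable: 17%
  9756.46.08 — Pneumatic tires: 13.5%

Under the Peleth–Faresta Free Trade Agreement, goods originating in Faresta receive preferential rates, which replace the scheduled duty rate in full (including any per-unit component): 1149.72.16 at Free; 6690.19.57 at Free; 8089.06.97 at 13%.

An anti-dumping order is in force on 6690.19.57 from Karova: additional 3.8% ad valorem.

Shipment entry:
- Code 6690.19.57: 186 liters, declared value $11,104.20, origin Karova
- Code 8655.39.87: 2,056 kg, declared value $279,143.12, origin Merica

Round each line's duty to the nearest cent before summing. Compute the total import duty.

$51,540.68

Line 1 (6690.19.57, Karova, 186 liters, $11,104.20):
Base rate for 6690.19.57 is 33%.
6690.19.57 has an FTA preferential rate, but origin Karova is not Faresta; base rate stands.
Additional duty on 6690.19.57 from Karova: +3.8%. Applied ad valorem rate: 33% + 3.8% = 36.8%.
Duty = $11,104.20 × 36.8% = $4,086.35.
Line 2 (8655.39.87, Merica, 2,056 kg, $279,143.12):
Base rate for 8655.39.87 is 17%.
Duty = $279,143.12 × 17% = $47,454.33.
Total = $4,086.35 + $47,454.33 = $51,540.68.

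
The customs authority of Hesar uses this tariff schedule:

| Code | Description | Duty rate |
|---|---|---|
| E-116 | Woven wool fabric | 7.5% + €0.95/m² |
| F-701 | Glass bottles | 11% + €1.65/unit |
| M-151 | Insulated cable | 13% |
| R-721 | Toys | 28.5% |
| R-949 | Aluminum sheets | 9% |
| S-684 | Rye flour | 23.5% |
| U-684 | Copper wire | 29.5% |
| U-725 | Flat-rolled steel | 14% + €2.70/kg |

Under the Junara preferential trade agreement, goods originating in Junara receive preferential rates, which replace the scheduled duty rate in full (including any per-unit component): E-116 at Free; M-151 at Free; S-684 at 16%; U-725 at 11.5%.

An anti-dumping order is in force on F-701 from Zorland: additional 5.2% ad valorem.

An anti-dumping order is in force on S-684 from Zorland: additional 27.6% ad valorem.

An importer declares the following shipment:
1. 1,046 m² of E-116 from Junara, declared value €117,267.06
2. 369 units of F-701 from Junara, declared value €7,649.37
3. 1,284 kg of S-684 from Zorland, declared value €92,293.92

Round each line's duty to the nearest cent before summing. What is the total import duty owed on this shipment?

€48,612.47

Line 1 (E-116, Junara, 1,046 m², €117,267.06):
Base rate for E-116 is 7.5% + €0.95/m².
Origin Junara qualifies under the Hesar–Junara agreement and E-116 is covered: preferential rate Free applies instead.
Duty = €117,267.06 × 0% = €0.00.
Line 2 (F-701, Junara, 369 units, €7,649.37):
Base rate for F-701 is 11% + €1.65/unit.
Origin Junara is the FTA partner but F-701 is not on the preference list; base rate stands.
The additional-duty order on F-701 targets Zorland, not Junara; it does not apply.
Duty = €7,649.37 × 11% + 369 × €1.65 = €1,450.28.
Line 3 (S-684, Zorland, 1,284 kg, €92,293.92):
Base rate for S-684 is 23.5%.
S-684 has an FTA preferential rate, but origin Zorland is not Junara; base rate stands.
Additional duty on S-684 from Zorland: +27.6%. Applied ad valorem rate: 23.5% + 27.6% = 51.1%.
Duty = €92,293.92 × 51.1% = €47,162.19.
Total = €0.00 + €1,450.28 + €47,162.19 = €48,612.47.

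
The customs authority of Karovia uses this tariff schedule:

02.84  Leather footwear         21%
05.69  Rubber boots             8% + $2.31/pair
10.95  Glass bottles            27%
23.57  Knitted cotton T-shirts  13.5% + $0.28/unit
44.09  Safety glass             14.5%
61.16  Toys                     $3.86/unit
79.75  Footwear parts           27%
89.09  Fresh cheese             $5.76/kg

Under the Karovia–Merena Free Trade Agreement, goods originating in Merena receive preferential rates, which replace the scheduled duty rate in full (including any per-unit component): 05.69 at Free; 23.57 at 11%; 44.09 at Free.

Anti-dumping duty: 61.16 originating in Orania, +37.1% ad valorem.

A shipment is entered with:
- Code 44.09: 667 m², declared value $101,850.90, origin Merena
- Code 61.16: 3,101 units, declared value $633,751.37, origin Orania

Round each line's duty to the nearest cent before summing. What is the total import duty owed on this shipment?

Line 1 (44.09, Merena, 667 m², $101,850.90):
Base rate for 44.09 is 14.5%.
Origin Merena qualifies under the Karovia–Merena agreement and 44.09 is covered: preferential rate Free applies instead.
Duty = $101,850.90 × 0% = $0.00.
Line 2 (61.16, Orania, 3,101 units, $633,751.37):
Base rate for 61.16 is $3.86/unit.
Additional duty on 61.16 from Orania: +37.1% ad valorem. Applied ad valorem rate = 37.1%.
Duty = $633,751.37 × 37.1% + 3,101 × $3.86 = $247,091.62.
Total = $0.00 + $247,091.62 = $247,091.62.

$247,091.62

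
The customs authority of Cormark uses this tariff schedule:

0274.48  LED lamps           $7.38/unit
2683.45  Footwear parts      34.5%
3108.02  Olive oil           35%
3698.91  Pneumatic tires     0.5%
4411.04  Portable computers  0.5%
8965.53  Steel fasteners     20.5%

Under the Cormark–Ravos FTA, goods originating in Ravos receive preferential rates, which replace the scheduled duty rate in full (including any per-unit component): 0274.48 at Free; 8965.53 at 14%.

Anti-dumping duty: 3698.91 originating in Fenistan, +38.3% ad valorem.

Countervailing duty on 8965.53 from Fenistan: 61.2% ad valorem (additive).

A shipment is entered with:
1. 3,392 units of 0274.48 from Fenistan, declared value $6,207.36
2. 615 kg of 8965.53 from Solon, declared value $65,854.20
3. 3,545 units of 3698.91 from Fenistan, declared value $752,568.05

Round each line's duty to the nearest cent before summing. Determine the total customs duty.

$330,529.47

Line 1 (0274.48, Fenistan, 3,392 units, $6,207.36):
Base rate for 0274.48 is $7.38/unit.
0274.48 has an FTA preferential rate, but origin Fenistan is not Ravos; base rate stands.
Duty = 3,392 × $7.38 = $25,032.96.
Line 2 (8965.53, Solon, 615 kg, $65,854.20):
Base rate for 8965.53 is 20.5%.
8965.53 has an FTA preferential rate, but origin Solon is not Ravos; base rate stands.
The additional-duty order on 8965.53 targets Fenistan, not Solon; it does not apply.
Duty = $65,854.20 × 20.5% = $13,500.11.
Line 3 (3698.91, Fenistan, 3,545 units, $752,568.05):
Base rate for 3698.91 is 0.5%.
Additional duty on 3698.91 from Fenistan: +38.3%. Applied ad valorem rate: 0.5% + 38.3% = 38.8%.
Duty = $752,568.05 × 38.8% = $291,996.40.
Total = $25,032.96 + $13,500.11 + $291,996.40 = $330,529.47.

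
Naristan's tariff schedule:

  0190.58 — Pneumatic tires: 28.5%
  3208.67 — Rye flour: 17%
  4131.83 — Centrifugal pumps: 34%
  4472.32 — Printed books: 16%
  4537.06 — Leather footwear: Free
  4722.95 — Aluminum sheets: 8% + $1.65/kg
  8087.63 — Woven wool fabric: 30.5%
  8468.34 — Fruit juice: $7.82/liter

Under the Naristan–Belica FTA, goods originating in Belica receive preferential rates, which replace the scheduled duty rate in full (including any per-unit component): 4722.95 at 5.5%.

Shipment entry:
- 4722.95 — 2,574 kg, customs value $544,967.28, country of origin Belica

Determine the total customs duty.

Line 1 (4722.95, Belica, 2,574 kg, $544,967.28):
Base rate for 4722.95 is 8% + $1.65/kg.
Origin Belica qualifies under the Naristan–Belica agreement and 4722.95 is covered: preferential rate 5.5% applies instead.
Duty = $544,967.28 × 5.5% = $29,973.20.

$29,973.20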